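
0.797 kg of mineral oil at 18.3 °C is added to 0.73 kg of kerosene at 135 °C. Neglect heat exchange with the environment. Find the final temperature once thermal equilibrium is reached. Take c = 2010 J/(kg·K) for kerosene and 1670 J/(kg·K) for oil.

T_f ≈ 79.5 °C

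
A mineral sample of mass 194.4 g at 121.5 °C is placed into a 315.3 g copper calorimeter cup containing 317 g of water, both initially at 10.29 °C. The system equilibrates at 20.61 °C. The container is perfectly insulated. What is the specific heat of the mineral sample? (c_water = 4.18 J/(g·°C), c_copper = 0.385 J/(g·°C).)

c ≈ 0.761 J/(g·°C)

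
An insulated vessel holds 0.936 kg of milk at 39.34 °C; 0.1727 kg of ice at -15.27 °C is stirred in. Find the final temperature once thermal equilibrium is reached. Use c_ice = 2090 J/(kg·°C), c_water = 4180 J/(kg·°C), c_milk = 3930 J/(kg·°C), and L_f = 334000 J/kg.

T_f ≈ 18.5 °C

Conservation of energy gives ΣQ = 0:
ice -15.27→0 °C: 0.1727×2090×15.27 = 5511.6; melt ice: 0.1727×334000 = 57682; warm the meltwater: 721.89 T; milk: 3678.5(T − 39.34)
4400.4 T = 144711 − 63193 = 81518
T ≈ 18.53 °C — above 0 °C, consistent with complete melting.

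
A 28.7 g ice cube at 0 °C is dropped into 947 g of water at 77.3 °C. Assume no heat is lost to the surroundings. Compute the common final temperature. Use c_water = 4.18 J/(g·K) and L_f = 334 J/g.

T_f ≈ 72.7 °C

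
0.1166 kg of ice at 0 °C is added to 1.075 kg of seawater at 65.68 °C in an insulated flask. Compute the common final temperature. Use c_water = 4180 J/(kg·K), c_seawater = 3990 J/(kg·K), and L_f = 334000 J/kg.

Setting the total heat transfer to zero:
melt ice: 0.1166·334000 = 38944; warm the meltwater: 487.39 T; seawater cools: 1.075·3990·(T − 65.68) = 4289.2(T − 65.68)
4776.6 T = 281718 − 38944 = 242774
T ≈ 50.83 °C. Since T > 0 °C, the all-ice-melts assumption holds.

T_f ≈ 50.8 °C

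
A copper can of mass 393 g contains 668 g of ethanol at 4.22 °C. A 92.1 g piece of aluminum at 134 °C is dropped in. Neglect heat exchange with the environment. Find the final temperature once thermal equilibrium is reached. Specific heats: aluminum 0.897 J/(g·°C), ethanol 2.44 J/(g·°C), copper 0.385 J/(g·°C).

T_f ≈ 10.0 °C

Let T be the final temperature. ΣQ_i = 0:
92.1*0.897*(T − 134) + 668*2.44*(T − 4.22) + 393*0.385*(T − 4.22) = 0
82.61(T − 134) + 1629.9(T − 4.22) + 151.31(T − 4.22) = 0
1863.8 T = 18587
T ≈ 9.97 °C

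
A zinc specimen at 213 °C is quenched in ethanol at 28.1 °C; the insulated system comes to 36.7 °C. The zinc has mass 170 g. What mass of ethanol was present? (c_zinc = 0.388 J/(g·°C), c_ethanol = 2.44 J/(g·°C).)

m ≈ 554 g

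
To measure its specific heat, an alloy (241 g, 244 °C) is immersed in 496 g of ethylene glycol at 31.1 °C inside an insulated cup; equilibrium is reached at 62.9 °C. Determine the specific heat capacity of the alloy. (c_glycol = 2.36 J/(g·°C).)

Heat gained plus heat lost sum to zero:
241·c·(62.9 − 244) + 496·2.36·(62.9 − 31.1) = 0
-43645 c = -37224
c = -37224/-43645 ≈ 0.8529 J/(g·°C)

c ≈ 0.853 J/(g·°C)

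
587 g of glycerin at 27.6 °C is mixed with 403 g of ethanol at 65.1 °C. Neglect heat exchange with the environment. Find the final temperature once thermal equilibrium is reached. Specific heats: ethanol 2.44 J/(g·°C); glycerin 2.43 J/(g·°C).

T_f ≈ 42.9 °C

|Q_ethanol| = |Q_glycerin|:
403×2.44×(65.1 − T) = 587×2.43×(T − 27.6)
983.32(65.1 − T) = 1426.4(T − 27.6)
2409.7 T = 103383  ⇒  T ≈ 42.90 °C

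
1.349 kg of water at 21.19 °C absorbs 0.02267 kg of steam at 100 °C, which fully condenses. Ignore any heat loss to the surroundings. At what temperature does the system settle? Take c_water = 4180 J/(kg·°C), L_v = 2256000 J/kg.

Energy balance with sensible and latent terms:
steam→water at 100 °C releases m L_v = 0.02267·2256000 = 51144; condensate cools 100→T: 0.02267·4180·(T − 100) = 94.76(T − 100); original water: 5638.8(T − 21.19)
5733.6 T = 51144 + 9476.1 + 119487 = 180106
T ≈ 31.41 °C (< 100 °C, so full condensation is consistent).

T_f ≈ 31.4 °C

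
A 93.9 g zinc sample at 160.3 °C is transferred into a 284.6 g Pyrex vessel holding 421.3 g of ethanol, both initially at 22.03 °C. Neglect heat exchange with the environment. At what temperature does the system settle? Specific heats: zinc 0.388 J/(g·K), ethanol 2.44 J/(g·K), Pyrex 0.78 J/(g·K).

T_f is the heat-capacity-weighted average of the initial temperatures:
T_f = (36.43·160.3 + 1028·22.03 + 221.99·22.03) / (36.43 + 1028 + 221.99)
    = 33377 / 1286.4 ≈ 25.95 °C

T_f ≈ 25.9 °C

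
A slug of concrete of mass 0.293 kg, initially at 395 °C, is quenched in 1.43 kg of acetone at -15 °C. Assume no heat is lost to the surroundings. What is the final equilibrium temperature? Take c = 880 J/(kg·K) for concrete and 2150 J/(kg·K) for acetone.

T_f ≈ 16.7 °C

T_f = Σ m_i c_i T_i / Σ m_i c_i:
T_f = (257.84·395 + 3074.5·(-15)) / (257.84 + 3074.5)
    = 55729 / 3332.3 ≈ 16.72 °C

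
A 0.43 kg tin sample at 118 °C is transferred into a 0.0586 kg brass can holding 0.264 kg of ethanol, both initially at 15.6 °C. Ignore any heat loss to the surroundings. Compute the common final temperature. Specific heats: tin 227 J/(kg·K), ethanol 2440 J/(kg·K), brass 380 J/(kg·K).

Let T be the final temperature. ΣQ_i = 0:
0.43*227*(T − 118) + 0.264*2440*(T − 15.6) + 0.0586*380*(T − 15.6) = 0
97.61(T − 118) + 644.16(T − 15.6) + 22.27(T − 15.6) = 0
(97.61 + 644.16 + 22.27) T = 97.61*118 + 644.16*15.6 + 22.27*15.6
T ≈ 28.68 °C

T_f ≈ 28.7 °C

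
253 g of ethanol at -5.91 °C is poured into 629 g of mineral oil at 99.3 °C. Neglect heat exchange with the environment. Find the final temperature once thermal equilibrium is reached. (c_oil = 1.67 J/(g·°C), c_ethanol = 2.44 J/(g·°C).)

T_f ≈ 60.4 °C

Taking heat into each body as positive, Σ m c ΔT = 0:
629·1.67·(T − 99.3) + 253·2.44·(T − (-5.91)) = 0
(1050.4 + 617.32) T = 1050.4·99.3 + 617.32·(-5.91)
T = 100659/1667.8 ≈ 60.36 °C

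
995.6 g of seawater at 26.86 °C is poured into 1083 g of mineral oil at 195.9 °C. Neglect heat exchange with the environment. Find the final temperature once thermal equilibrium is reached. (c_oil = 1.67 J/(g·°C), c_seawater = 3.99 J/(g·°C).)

Net heat exchanged in the isolated system is zero:
1083×1.67×(T − 195.9) + 995.6×3.99×(T − 26.86) = 0
1808.6(T − 195.9) + 3972.4(T − 26.86) = 0
(1808.6 + 3972.4) T = 1808.6×195.9 + 3972.4×26.86
T = 461007/5781.1 ≈ 79.74 °C

T_f ≈ 79.7 °C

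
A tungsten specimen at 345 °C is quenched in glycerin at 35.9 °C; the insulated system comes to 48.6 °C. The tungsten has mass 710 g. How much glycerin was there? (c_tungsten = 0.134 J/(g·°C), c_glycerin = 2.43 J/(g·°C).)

m ≈ 914 g

|Q_tungsten| = |Q_glycerin|:
710·0.134·(345 − 48.6) = m·2.43·(48.6 − 35.9)
30.86 m = 28199  ⇒  m ≈ 913.8 g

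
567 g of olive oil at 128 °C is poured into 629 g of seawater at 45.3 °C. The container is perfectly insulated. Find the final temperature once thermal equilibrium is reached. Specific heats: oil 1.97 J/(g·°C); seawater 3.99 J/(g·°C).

T_f ≈ 70.8 °C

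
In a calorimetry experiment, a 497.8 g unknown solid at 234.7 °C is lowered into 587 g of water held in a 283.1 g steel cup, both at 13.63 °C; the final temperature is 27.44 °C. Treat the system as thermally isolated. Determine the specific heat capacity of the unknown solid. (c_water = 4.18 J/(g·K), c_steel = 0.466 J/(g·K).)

c ≈ 0.346 J/(g·K)

Taking heat into each body as positive, Σ m c ΔT = 0:
497.8×c×(27.44 − 234.7) + 587×4.18×(27.44 − 13.63) + 283.1×0.466×(27.44 − 13.63) = 0
-103174 c = -35707
c = -35707/-103174 ≈ 0.3461 J/(g·K)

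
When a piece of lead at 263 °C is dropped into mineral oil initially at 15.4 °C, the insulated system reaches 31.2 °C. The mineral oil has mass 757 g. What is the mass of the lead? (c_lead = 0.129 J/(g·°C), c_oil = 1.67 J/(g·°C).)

|Q_lead| = |Q_oil|:
m·0.129·(263 − 31.2) = 757·1.67·(31.2 − 15.4)
29.9 m = 19974  ⇒  m ≈ 668 g

m ≈ 668 g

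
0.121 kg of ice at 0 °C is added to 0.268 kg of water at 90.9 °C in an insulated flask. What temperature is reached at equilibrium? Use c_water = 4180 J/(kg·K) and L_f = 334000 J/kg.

T_f ≈ 37.8 °C

Energy balance with sensible and latent terms:
latent heat to melt: 0.121×334000 = 40414; meltwater 0→T: 0.121×4180×T = 505.78 T; water cools: 0.268×4180×(T − 90.9) = 1120.2(T − 90.9)
1626 T = 101830 − 40414 = 61416
T ≈ 37.77 °C — above 0 °C, consistent with complete melting.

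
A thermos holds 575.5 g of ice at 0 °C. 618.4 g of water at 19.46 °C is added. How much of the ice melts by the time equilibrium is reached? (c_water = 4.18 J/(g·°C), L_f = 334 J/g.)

m_melted ≈ 151 g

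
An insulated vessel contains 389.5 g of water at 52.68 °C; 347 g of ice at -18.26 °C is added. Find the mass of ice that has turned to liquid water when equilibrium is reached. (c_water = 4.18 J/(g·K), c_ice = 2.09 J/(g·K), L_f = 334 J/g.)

Water can give up m c ΔT = 389.5×4.18×52.68 = 85769 J before reaching 0 °C.
Warming the ice to 0 °C takes 347×2.09×18.26 = 13243 J, leaving 72526 J for melting.
To melt every bit of ice: 347×334 = 115898 J.
Since 72526 < 115898 J, not all the ice melts; equilibrium is at 0 °C.
Mass melted = 72526/334 ≈ 217.1 g.

m_melted ≈ 217 g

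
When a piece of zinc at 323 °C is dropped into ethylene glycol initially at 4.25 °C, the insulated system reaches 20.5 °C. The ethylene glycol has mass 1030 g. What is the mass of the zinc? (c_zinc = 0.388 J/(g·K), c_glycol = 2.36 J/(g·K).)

m ≈ 337 g

|Q_zinc| = |Q_glycol|:
m·0.388·(323 − 20.5) = 1030·2.36·(20.5 − 4.25)
117.37 m = 39500  ⇒  m ≈ 336.5 g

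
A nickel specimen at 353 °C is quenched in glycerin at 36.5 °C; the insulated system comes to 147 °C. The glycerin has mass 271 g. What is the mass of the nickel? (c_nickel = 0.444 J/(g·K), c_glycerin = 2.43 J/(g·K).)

m ≈ 796 g

Net heat exchanged in the isolated system is zero:
m·0.444·(147 − 353) + 271·2.43·(147 − 36.5) = 0
-91.46 m = -72768
m = -72768/-91.46 ≈ 795.6 g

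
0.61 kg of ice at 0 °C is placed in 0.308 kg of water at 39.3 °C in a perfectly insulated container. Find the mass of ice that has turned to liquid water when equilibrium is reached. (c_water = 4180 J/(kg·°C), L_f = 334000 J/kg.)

m_melted ≈ 0.151 kg

Heat available from the water dropping to 0 °C: 0.308·4180·39.3 = 50596 J.
Fully melting the ice requires m_ice L_f = 0.61·334000 = 203740 J.
Since 50596 < 203740 J, not all the ice melts; equilibrium is at 0 °C.
m_melted·334000 = 50596  ⇒  m_melted ≈ 0.1515 kg.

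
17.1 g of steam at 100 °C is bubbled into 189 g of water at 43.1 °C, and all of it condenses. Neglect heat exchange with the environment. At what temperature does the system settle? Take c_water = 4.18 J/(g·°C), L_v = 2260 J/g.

Taking heat into each body as positive, Σ m c ΔT = 0:
condense steam: −17.1·2260 = −38646
  condensate cools 100→T: 17.1·4.18·(T − 100) = 71.48(T − 100)
  original water: 790.02(T − 43.1)
861.5 T = 38646 + 7147.8 + 34050 = 79844
T ≈ 92.68 °C — below 100 °C, confirming all the steam condensed.

T_f ≈ 92.7 °C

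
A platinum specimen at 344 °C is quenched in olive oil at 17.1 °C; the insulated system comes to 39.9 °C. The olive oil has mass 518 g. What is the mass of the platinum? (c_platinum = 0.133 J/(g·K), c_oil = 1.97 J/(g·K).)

Heat lost by the platinum = heat gained by the oil:
m·0.133·(344 − 39.9) = 518·1.97·(39.9 − 17.1)
40.45 m = 23266  ⇒  m ≈ 575.3 g

m ≈ 575 g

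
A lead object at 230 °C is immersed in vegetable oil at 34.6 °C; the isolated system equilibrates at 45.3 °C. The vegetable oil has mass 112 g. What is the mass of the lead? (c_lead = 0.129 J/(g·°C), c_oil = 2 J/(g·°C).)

m ≈ 101 g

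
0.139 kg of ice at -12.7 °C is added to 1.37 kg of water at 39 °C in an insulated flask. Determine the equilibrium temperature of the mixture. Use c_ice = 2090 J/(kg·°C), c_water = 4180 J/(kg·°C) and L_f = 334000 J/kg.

Sum of m c ΔT and latent-heat terms is zero:
ice -12.7→0 °C: 0.139×2090×12.7 = 3689.5
  latent heat to melt: 0.139×334000 = 46426
  warm the meltwater: 581.02 T
  water: 5726.6(T − 39)
6307.6 T = 223337 − 50115 = 173222
T ≈ 27.46 °C (positive, so assuming full melt was valid).

T_f ≈ 27.5 °C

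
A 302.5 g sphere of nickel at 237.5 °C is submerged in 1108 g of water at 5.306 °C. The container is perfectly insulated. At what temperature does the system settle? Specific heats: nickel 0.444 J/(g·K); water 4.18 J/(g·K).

Set heat shed by the hot body equal to heat absorbed by the cold body:
302.5*0.444*(237.5 − T) = 1108*4.18*(T − 5.306)
134.31(237.5 − T) = 4631.4(T − 5.306)
4765.8 T = 56473  ⇒  T ≈ 11.85 °C

T_f ≈ 11.8 °C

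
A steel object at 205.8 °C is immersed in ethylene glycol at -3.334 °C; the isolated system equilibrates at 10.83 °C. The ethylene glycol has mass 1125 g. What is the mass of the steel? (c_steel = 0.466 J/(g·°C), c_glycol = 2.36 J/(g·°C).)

m ≈ 414 g

Energy conservation, ΣQ = 0:
m×0.466×(10.83 − 205.8) + 1125×2.36×(10.83 − (-3.334)) = 0
-90.86 m = -37605
m = -37605/-90.86 ≈ 413.9 g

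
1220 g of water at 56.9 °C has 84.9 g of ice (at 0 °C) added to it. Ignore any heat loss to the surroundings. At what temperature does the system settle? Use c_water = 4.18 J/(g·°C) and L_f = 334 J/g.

Heat gained plus heat lost sum to zero:
fusion: m_ice L_f = 84.9×334 = 28357
  meltwater 0→T: 84.9×4.18×T = 354.88 T
  water cools: 1220×4.18×(T − 56.9) = 5099.6(T − 56.9)
5454.5 T = 290167 − 28357 = 261811
T ≈ 48.00 °C — above 0 °C, consistent with complete melting.

T_f ≈ 48.0 °C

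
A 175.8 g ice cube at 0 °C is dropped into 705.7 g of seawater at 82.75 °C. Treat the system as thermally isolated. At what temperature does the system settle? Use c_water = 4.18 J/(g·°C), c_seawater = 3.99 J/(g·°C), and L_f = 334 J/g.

T_f ≈ 49.1 °C

Sum of m c ΔT and latent-heat terms is zero:
melt ice: 175.8·334 = 58717; meltwater 0→T: 175.8·4.18·T = 734.84 T; seawater cools: 705.7·3.99·(T − 82.75) = 2815.7(T − 82.75)
3550.6 T = 233003 − 58717 = 174286
T ≈ 49.09 °C — above 0 °C, consistent with complete melting.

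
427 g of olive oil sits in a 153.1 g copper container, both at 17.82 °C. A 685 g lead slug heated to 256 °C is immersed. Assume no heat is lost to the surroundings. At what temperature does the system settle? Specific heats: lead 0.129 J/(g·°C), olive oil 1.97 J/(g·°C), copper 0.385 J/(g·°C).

Energy conservation, ΣQ = 0:
685·0.129·(T − 256) + 427·1.97·(T − 17.82) + 153.1·0.385·(T − 17.82) = 0
88.37(T − 256) + 841.19(T − 17.82) + 58.94(T − 17.82) = 0
988.5 T = 38662
T = 38662 / 988.5 = 39.1 °C

T_f ≈ 39.1 °C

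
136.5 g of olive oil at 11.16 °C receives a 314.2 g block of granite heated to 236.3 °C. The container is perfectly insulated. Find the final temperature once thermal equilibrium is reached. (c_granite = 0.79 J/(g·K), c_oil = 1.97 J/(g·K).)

Heat lost by the granite equals heat gained by the oil:
314.2×0.79×(236.3 − T) = 136.5×1.97×(T − 11.16)
248.22(236.3 − T) = 268.9(T − 11.16)
517.12 T = 61655  ⇒  T ≈ 119.23 °C

T_f ≈ 119.2 °C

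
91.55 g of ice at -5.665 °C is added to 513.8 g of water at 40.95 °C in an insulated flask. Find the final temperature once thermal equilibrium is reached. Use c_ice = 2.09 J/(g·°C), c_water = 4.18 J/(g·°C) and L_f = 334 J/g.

Net heat exchanged in the isolated system is zero:
ice -5.665→0 °C: 91.55×2.09×5.665 = 1083.9
  melt ice: 91.55×334 = 30578
  warm the meltwater: 382.68 T
  water cools: 513.8×4.18×(T − 40.95) = 2147.7(T − 40.95)
2530.4 T = 87948 − 31662 = 56286
T ≈ 22.24 °C — above 0 °C, consistent with complete melting.

T_f ≈ 22.2 °C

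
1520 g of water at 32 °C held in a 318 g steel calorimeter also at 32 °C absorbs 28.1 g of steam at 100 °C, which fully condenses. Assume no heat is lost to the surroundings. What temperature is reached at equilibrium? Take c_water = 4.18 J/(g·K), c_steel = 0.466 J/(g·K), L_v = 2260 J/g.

Energy conservation, ΣQ = 0:
latent heat released on condensation: 28.1·2260 = 63506
  condensed water 100 °C→T: 117.46(T − 100)
  water warms: 1520·4.18·(T − 32) = 6353.6(T − 32)
  steel cup: 318·0.466·(T − 32) = 148.19(T − 32)
6619.2 T = 63506 + 11746 + 208057 = 283309
T ≈ 42.80 °C (< 100 °C, so full condensation is consistent).

T_f ≈ 42.8 °C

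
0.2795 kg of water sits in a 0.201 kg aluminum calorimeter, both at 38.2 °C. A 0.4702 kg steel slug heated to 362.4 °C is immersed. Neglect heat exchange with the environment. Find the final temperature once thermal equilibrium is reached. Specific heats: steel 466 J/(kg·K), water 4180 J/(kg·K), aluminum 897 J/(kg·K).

Energy conservation, ΣQ = 0:
0.4702·466·(T − 362.4) + 0.2795·4180·(T − 38.2) + 0.201·897·(T − 38.2) = 0
219.11(T − 362.4) + 1168.3(T − 38.2) + 180.3(T − 38.2) = 0
1567.7 T = 130923
T = 130923 / 1567.7 = 83.5 °C

T_f ≈ 83.5 °C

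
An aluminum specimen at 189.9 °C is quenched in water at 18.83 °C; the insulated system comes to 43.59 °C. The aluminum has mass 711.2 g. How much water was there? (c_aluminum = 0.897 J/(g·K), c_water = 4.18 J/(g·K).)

m ≈ 902 g

|Q_aluminum| = |Q_water|:
711.2·0.897·(189.9 − 43.59) = m·4.18·(43.59 − 18.83)
103.5 m = 93338  ⇒  m ≈ 901.8 g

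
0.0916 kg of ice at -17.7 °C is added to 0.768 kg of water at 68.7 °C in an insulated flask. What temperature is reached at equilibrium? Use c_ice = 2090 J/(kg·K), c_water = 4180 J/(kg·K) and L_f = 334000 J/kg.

T_f ≈ 51.9 °C

Energy balance with sensible and latent terms:
warm ice to 0 °C: 0.0916·2090·(0 − (-17.7)) = 3388.6
  latent heat to melt: 0.0916·334000 = 30594
  warm the meltwater: 382.89 T
  water cools: 0.768·4180·(T − 68.7) = 3210.2(T − 68.7)
3593.1 T = 220543 − 33983 = 186561
T ≈ 51.92 °C — above 0 °C, consistent with complete melting.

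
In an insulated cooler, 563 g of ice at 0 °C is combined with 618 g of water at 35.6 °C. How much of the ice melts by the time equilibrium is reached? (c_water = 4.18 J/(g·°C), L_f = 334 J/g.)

m_melted ≈ 275 g

Cooling the water to 0 °C releases 618×4.18×35.6 = 91963 J.
Melting all 563 g of ice would need 563×334 = 188042 J.
91963 J < 188042 J, so only part of the ice melts and the system sits at 0 °C.
m_melt = 91963 / L_f = 275.3 g.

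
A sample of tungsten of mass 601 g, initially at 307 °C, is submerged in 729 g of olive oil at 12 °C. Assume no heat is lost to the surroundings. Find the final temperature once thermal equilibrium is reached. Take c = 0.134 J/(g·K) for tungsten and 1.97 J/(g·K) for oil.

Heat gained plus heat lost sum to zero:
601*0.134*(T − 307) + 729*1.97*(T − 12) = 0
80.53(T − 307) + 1436.1(T − 12) = 0
(80.53 + 1436.1) T = 80.53*307 + 1436.1*12
T = 41957 / 1516.7 = 27.7 °C

T_f ≈ 27.7 °C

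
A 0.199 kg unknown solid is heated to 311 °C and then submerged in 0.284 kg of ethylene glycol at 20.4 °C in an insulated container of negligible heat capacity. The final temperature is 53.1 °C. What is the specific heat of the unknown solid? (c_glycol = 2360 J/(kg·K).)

m_s c (T_s − T_f) = m_glycol c_glycol (T_f − T_0):
0.199·c·(311 − 53.1) = 0.284·2360·(53.1 − 20.4)
51.32 c = 21917  ⇒  c ≈ 427 J/(kg·K)

c ≈ 427 J/(kg·K)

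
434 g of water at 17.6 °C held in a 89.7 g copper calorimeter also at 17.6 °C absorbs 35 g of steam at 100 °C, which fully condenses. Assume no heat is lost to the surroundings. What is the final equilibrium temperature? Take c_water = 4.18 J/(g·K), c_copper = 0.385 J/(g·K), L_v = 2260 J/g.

T_f ≈ 63.3 °C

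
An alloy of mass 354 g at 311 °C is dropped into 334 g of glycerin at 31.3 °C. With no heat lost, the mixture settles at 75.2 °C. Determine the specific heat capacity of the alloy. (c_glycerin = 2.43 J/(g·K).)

c ≈ 0.427 J/(g·K)

m_s c (T_s − T_f) = m_glycerin c_glycerin (T_f − T_0):
354·c·(311 − 75.2) = 334·2.43·(75.2 − 31.3)
83473 c = 35630  ⇒  c ≈ 0.4268 J/(g·K)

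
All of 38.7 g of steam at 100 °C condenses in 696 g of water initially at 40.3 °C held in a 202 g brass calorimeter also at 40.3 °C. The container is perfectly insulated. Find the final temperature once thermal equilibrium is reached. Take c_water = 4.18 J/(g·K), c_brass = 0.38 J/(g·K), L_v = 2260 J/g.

Conservation of energy gives ΣQ = 0:
condense steam: −38.7·2260 = −87462; condensate cools 100→T: 38.7·4.18·(T − 100) = 161.77(T − 100); original water: 2909.3(T − 40.3); brass cup: 202·0.38·(T − 40.3) = 76.76(T − 40.3)
3147.8 T = 87462 + 16177 + 120337 = 223976
T ≈ 71.15 °C, under the boiling point, so the assumption holds.

T_f ≈ 71.2 °C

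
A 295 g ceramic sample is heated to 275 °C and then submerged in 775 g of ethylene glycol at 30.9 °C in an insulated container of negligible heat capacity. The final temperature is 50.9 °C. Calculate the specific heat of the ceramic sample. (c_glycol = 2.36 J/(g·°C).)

c ≈ 0.553 J/(g·°C)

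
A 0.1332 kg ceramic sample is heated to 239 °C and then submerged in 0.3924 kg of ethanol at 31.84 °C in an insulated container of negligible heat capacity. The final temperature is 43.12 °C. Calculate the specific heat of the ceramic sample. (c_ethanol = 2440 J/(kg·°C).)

Let T be the final temperature. ΣQ_i = 0:
0.1332·c·(43.12 − 239) + 0.3924·2440·(43.12 − 31.84) = 0
-26.09 c = -10800
c = -10800/-26.09 ≈ 413.9 J/(kg·°C)

c ≈ 414 J/(kg·°C)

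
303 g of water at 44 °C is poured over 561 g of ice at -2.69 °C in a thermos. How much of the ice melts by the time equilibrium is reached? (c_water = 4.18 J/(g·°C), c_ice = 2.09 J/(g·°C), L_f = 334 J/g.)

Heat available from the water dropping to 0 °C: 303·4.18·44 = 55728 J.
Of that, 561·2.09·2.69 = 3154 J goes to bring the ice to 0 °C, leaving 52574 J.
To melt every bit of ice: 561·334 = 187374 J.
52574 J < 187374 J, so only part of the ice melts and the system sits at 0 °C.
Mass melted = 52574/334 ≈ 157.4 g.

m_melted ≈ 157 g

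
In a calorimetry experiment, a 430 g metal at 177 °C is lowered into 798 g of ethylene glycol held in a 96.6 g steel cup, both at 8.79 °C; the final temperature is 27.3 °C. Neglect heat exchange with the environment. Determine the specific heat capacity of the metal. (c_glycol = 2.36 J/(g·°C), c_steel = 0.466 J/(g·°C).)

c ≈ 0.554 J/(g·°C)

Heat gained plus heat lost sum to zero:
430×c×(27.3 − 177) + 798×2.36×(27.3 − 8.79) + 96.6×0.466×(27.3 − 8.79) = 0
-64371 c = -35693
c = -35693/-64371 ≈ 0.5545 J/(g·°C)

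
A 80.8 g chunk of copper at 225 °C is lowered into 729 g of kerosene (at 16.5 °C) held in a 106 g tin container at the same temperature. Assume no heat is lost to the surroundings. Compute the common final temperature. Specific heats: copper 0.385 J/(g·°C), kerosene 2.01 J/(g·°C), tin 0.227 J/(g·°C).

Taking heat into each body as positive, Σ m c ΔT = 0:
80.8×0.385×(T − 225) + 729×2.01×(T − 16.5) + 106×0.227×(T − 16.5) = 0
31.11(T − 225) + 1465.3(T − 16.5) + 24.06(T − 16.5) = 0
(31.11 + 1465.3 + 24.06) T = 31.11×225 + 1465.3×16.5 + 24.06×16.5
T = 31574 / 1520.5 = 20.8 °C

T_f ≈ 20.8 °C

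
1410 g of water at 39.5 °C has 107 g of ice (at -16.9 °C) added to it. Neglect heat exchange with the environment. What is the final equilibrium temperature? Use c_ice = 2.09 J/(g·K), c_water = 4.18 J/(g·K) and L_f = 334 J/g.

Energy conservation, ΣQ = 0:
ice -16.9→0 °C: 107×2.09×16.9 = 3779.3
  latent heat to melt: 107×334 = 35738
  meltwater 0→T: 107×4.18×T = 447.26 T
  water: 5893.8(T − 39.5)
6341.1 T = 232805 − 39517 = 193288
T ≈ 30.48 °C. Since T > 0 °C, the all-ice-melts assumption holds.

T_f ≈ 30.5 °C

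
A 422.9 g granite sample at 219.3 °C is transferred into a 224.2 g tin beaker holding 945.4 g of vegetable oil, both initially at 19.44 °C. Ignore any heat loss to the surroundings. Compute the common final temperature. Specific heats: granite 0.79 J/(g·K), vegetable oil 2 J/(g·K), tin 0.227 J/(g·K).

Taking heat into each body as positive, Σ m c ΔT = 0:
422.9·0.79·(T − 219.3) + 945.4·2·(T − 19.44) + 224.2·0.227·(T − 19.44) = 0
334.09(T − 219.3) + 1890.8(T − 19.44) + 50.89(T − 19.44) = 0
(334.09 + 1890.8 + 50.89) T = 334.09·219.3 + 1890.8·19.44 + 50.89·19.44
T = 111013 / 2275.8 = 48.8 °C

T_f ≈ 48.8 °C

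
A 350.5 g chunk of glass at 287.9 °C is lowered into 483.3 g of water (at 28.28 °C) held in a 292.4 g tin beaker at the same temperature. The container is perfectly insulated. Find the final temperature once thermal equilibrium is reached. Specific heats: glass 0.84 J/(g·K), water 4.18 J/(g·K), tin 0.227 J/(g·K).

T_f ≈ 60.4 °C

Setting the total heat transfer to zero:
350.5*0.84*(T − 287.9) + 483.3*4.18*(T − 28.28) + 292.4*0.227*(T − 28.28) = 0
294.42(T − 287.9) + 2020.2(T − 28.28) + 66.37(T − 28.28) = 0
(294.42 + 2020.2 + 66.37) T = 294.42*287.9 + 2020.2*28.28 + 66.37*28.28
T = 143772/2381 ≈ 60.38 °C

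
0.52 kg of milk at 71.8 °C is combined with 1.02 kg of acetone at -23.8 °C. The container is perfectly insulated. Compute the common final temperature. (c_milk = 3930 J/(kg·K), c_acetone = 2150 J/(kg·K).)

T_f ≈ 22.3 °C

Heat lost by the milk equals heat gained by the acetone:
0.52*3930*(71.8 − T) = 1.02*2150*(T − (-23.8))
2043.6(71.8 − T) = 2193(T − (-23.8))
4236.6 T = 94537  ⇒  T ≈ 22.31 °C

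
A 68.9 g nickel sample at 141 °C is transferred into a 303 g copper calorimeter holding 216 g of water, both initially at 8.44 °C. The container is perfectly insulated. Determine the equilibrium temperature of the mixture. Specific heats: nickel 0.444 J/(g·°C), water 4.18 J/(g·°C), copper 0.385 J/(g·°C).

Energy conservation, ΣQ = 0:
68.9·0.444·(T − 141) + 216·4.18·(T − 8.44) + 303·0.385·(T − 8.44) = 0
(30.59 + 902.88 + 116.66) T = 30.59·141 + 902.88·8.44 + 116.66·8.44
T ≈ 12.30 °C

T_f ≈ 12.3 °C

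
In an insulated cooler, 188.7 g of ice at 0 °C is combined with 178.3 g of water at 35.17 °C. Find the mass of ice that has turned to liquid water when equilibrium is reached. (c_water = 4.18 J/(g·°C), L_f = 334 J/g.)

m_melted ≈ 78.5 g

Water can give up m c ΔT = 178.3×4.18×35.17 = 26212 J before reaching 0 °C.
Melting all 188.7 g of ice would need 188.7×334 = 63026 J.
Since 26212 < 63026 J, not all the ice melts; equilibrium is at 0 °C.
m_melt = 26212 / L_f = 78.48 g.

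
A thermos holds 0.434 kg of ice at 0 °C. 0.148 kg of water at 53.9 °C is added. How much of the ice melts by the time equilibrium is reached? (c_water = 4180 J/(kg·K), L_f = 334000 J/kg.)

Water can give up m c ΔT = 0.148·4180·53.9 = 33345 J before reaching 0 °C.
Fully melting the ice requires m_ice L_f = 0.434·334000 = 144956 J.
33345 J < 144956 J, so only part of the ice melts and the system sits at 0 °C.
m_melt = 33345 / L_f = 0.09983 kg.

m_melted ≈ 0.0998 kg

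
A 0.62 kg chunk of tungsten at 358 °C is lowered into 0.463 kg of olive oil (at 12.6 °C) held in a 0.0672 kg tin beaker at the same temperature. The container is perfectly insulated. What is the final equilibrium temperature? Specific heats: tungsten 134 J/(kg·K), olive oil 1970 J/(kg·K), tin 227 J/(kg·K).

T_f ≈ 41.0 °C

With ΣQ=0 the equilibrium temperature is the m·c-weighted mean:
T_f = (83.08·358 + 912.11·12.6 + 15.25·12.6) / (83.08 + 912.11 + 15.25)
    = 41427 / 1010.4 ≈ 41.00 °C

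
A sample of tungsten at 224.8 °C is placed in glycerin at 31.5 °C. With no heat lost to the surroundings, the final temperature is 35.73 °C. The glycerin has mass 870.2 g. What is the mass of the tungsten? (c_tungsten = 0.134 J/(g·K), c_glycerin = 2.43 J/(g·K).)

m ≈ 353 g

Heat lost by the tungsten = heat gained by the glycerin:
m×0.134×(224.8 − 35.73) = 870.2×2.43×(35.73 − 31.5)
25.34 m = 8944.7  ⇒  m ≈ 353.1 g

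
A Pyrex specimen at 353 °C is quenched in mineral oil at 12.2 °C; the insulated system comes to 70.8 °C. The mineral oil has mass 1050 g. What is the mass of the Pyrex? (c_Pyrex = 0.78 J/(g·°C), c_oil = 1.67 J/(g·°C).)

m ≈ 467 g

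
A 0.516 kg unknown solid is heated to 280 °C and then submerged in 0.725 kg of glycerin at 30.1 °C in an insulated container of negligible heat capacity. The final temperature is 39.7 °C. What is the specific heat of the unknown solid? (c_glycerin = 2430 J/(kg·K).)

Conservation of energy gives ΣQ = 0:
0.516·c·(39.7 − 280) + 0.725·2430·(39.7 − 30.1) = 0
-123.99 c = -16913
c = -16913/-123.99 ≈ 136.4 J/(kg·K)

c ≈ 136 J/(kg·K)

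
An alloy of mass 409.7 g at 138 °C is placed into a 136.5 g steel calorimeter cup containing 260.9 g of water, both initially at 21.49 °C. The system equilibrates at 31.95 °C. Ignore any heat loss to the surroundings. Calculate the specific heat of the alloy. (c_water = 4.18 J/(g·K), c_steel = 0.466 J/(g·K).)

c ≈ 0.278 J/(g·K)

Energy conservation, ΣQ = 0:
409.7·c·(31.95 − 138) + 260.9·4.18·(31.95 − 21.49) + 136.5·0.466·(31.95 − 21.49) = 0
-43449 c = -12073
c = -12073/-43449 ≈ 0.2779 J/(g·K)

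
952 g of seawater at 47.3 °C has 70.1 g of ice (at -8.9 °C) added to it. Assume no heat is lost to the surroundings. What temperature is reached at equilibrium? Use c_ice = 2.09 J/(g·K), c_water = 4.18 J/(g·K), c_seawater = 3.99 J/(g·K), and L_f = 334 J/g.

T_f ≈ 37.9 °C

Sum of m c ΔT and latent-heat terms is zero:
ice -8.9→0 °C: 70.1·2.09·8.9 = 1303.9; fusion: m_ice L_f = 70.1·334 = 23413; warm the meltwater: 293.02 T; seawater: 3798.5(T − 47.3)
4091.5 T = 179668 − 24717 = 154951
T ≈ 37.87 °C. Since T > 0 °C, the all-ice-melts assumption holds.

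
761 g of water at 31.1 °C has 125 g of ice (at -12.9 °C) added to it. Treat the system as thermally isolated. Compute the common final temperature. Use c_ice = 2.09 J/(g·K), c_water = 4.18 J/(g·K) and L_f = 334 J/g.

T_f ≈ 14.5 °C

Energy balance with sensible and latent terms:
ice -12.9→0 °C: 125×2.09×12.9 = 3370.1
  fusion: m_ice L_f = 125×334 = 41750
  meltwater 0→T: 125×4.18×T = 522.5 T
  water: 3181(T − 31.1)
3703.5 T = 98928 − 45120 = 53808
T ≈ 14.53 °C. Since T > 0 °C, the all-ice-melts assumption holds.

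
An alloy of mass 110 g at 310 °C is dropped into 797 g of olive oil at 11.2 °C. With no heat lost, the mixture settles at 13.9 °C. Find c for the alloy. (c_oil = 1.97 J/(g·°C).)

c ≈ 0.13 J/(g·°C)

Taking heat into each body as positive, Σ m c ΔT = 0:
110·c·(13.9 − 310) + 797·1.97·(13.9 − 11.2) = 0
-32571 c = -4239.2
c = -4239.2/-32571 ≈ 0.1302 J/(g·°C)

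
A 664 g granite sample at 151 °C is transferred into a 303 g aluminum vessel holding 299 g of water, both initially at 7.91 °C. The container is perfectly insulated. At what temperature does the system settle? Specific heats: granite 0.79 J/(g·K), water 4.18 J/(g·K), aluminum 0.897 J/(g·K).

T_f ≈ 44.6 °C

T_f = Σ m_i c_i T_i / Σ m_i c_i:
T_f = (524.56·151 + 1249.8·7.91 + 271.79·7.91) / (524.56 + 1249.8 + 271.79)
    = 91245 / 2046.2 ≈ 44.59 °C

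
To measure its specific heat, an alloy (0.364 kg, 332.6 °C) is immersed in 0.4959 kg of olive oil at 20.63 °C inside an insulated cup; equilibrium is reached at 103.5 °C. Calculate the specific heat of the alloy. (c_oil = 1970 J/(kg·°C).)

m_s c (T_s − T_f) = m_oil c_oil (T_f − T_0):
0.364·c·(332.6 − 103.5) = 0.4959·1970·(103.5 − 20.63)
83.39 c = 80958  ⇒  c ≈ 970.8 J/(kg·°C)

c ≈ 971 J/(kg·°C)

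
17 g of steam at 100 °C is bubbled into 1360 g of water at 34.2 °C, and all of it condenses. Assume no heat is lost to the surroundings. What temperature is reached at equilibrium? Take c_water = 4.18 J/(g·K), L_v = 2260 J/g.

Net heat exchanged in the isolated system is zero:
condense steam: −17×2260 = −38420; condensate cools 100→T: 17×4.18×(T − 100) = 71.06(T − 100); water warms: 1360×4.18×(T − 34.2) = 5684.8(T − 34.2)
5755.9 T = 38420 + 7106 + 194420 = 239946
T ≈ 41.69 °C (< 100 °C, so full condensation is consistent).

T_f ≈ 41.7 °C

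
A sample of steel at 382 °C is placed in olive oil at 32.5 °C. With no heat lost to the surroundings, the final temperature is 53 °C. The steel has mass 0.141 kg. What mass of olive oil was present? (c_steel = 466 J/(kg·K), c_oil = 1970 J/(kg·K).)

m ≈ 0.535 kg

|Q_steel| = |Q_oil|:
0.141·466·(382 − 53) = m·1970·(53 − 32.5)
40385 m = 21617  ⇒  m ≈ 0.5353 kg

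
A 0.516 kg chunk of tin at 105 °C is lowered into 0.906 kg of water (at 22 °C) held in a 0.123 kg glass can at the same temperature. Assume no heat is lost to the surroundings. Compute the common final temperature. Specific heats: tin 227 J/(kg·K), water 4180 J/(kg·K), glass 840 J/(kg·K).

Energy conservation, ΣQ = 0:
0.516·227·(T − 105) + 0.906·4180·(T − 22) + 0.123·840·(T − 22) = 0
117.13(T − 105) + 3787.1(T − 22) + 103.32(T − 22) = 0
4007.5 T = 97888
T = 97888 / 4007.5 = 24.4 °C

T_f ≈ 24.4 °C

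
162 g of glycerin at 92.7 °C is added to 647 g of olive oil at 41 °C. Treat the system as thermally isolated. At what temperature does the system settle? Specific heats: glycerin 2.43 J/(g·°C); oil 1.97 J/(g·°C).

T_f is the heat-capacity-weighted average of the initial temperatures:
T_f = (393.66×92.7 + 1274.6×41) / (393.66 + 1274.6)
    = 88750 / 1668.2 ≈ 53.20 °C

T_f ≈ 53.2 °C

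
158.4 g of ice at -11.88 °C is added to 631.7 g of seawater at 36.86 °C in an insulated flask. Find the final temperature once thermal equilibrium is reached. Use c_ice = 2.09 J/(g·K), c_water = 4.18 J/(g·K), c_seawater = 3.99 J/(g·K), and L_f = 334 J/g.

T_f ≈ 11.3 °C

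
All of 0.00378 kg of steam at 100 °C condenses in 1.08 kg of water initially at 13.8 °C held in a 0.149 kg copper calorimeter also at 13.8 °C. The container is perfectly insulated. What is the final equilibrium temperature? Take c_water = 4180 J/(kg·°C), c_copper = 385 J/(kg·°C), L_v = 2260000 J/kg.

T_f ≈ 16.0 °C

Conservation of energy gives ΣQ = 0:
steam→water at 100 °C releases m L_v = 0.00378·2260000 = 8542.8; condensed water 100 °C→T: 15.8(T − 100); water warms: 1.08·4180·(T − 13.8) = 4514.4(T − 13.8); cup: 57.36(T − 13.8)
4587.6 T = 8542.8 + 1580 + 63090 = 73213
T ≈ 15.96 °C — below 100 °C, confirming all the steam condensed.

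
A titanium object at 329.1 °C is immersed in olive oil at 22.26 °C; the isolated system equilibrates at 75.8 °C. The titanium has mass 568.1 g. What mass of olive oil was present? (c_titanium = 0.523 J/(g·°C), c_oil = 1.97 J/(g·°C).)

Conservation of energy gives ΣQ = 0:
568.1×0.523×(75.8 − 329.1) + m×1.97×(75.8 − 22.26) = 0
105.47 m = 75260
m = 75260/105.47 ≈ 713.5 g

m ≈ 714 g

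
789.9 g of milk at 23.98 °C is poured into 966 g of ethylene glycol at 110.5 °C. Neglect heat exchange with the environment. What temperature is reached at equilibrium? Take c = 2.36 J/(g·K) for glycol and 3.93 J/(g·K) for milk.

T_f ≈ 60.6 °C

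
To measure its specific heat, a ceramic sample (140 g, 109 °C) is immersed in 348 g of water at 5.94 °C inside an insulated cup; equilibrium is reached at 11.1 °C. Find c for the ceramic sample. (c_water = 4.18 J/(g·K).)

Energy conservation, ΣQ = 0:
140·c·(11.1 − 109) + 348·4.18·(11.1 − 5.94) = 0
-13706 c = -7505.9
c = -7505.9/-13706 ≈ 0.5476 J/(g·K)

c ≈ 0.548 J/(g·K)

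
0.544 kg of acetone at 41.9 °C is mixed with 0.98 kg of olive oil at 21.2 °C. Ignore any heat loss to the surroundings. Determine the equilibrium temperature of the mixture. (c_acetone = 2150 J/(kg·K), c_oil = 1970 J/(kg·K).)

Net heat exchanged in the isolated system is zero:
0.544×2150×(T − 41.9) + 0.98×1970×(T − 21.2) = 0
3100.2 T = 89935
T = 89935/3100.2 ≈ 29.01 °C

T_f ≈ 29.0 °C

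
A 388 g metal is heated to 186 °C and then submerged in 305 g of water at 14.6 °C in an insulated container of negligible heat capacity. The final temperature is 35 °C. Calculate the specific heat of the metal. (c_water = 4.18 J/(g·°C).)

Heat gained plus heat lost sum to zero:
388·c·(35 − 186) + 305·4.18·(35 − 14.6) = 0
-58588 c = -26008
c = -26008/-58588 ≈ 0.4439 J/(g·°C)

c ≈ 0.444 J/(g·°C)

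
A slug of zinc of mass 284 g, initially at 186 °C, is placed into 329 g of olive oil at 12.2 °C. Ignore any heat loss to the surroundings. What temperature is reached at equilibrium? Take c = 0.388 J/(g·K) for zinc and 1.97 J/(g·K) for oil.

T_f ≈ 37.5 °C

Setting the total heat transfer to zero:
284*0.388*(T − 186) + 329*1.97*(T − 12.2) = 0
110.19(T − 186) + 648.13(T − 12.2) = 0
758.32 T = 28403
T = 28403/758.32 ≈ 37.45 °C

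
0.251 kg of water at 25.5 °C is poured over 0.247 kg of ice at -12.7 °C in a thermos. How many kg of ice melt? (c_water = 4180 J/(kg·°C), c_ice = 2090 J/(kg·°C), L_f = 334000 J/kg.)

m_melted ≈ 0.0605 kg

Heat available from the water dropping to 0 °C: 0.251×4180×25.5 = 26754 J.
Warming the ice to 0 °C takes 0.247×2090×12.7 = 6556.1 J, leaving 20198 J for melting.
Melting all 0.247 kg of ice would need 0.247×334000 = 82498 J.
Since 20198 < 82498 J, not all the ice melts; equilibrium is at 0 °C.
m_melt = 20198 / L_f = 0.06047 kg.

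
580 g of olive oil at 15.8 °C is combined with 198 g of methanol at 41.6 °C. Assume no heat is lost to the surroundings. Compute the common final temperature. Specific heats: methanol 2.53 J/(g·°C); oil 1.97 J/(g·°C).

T_f ≈ 23.7 °C

|Q_methanol| = |Q_oil|:
198·2.53·(41.6 − T) = 580·1.97·(T − 15.8)
500.94(41.6 − T) = 1142.6(T − 15.8)
1643.5 T = 38892  ⇒  T ≈ 23.66 °C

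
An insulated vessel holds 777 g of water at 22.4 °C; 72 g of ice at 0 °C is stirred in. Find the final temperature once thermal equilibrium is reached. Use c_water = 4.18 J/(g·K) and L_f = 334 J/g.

T_f ≈ 13.7 °C

Heat gained plus heat lost sum to zero:
fusion: m_ice L_f = 72×334 = 24048
  meltwater 0→T: 72×4.18×T = 300.96 T
  water cools: 777×4.18×(T − 22.4) = 3247.9(T − 22.4)
3548.8 T = 72752 − 24048 = 48704
T ≈ 13.72 °C. Since T > 0 °C, the all-ice-melts assumption holds.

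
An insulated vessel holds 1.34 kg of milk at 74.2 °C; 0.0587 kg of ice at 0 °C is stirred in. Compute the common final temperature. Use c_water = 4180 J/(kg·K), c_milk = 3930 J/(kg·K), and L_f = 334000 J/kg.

Energy balance with sensible and latent terms:
latent heat to melt: 0.0587×334000 = 19606; warm the meltwater: 245.37 T; milk: 5266.2(T − 74.2)
5511.6 T = 390752 − 19606 = 371146
T ≈ 67.34 °C — above 0 °C, consistent with complete melting.

T_f ≈ 67.3 °C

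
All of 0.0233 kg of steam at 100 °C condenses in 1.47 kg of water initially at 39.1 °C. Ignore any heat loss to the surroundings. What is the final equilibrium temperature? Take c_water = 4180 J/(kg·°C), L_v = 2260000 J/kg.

T_f ≈ 48.5 °C

Net heat exchanged in the isolated system is zero:
condense steam: −0.0233×2260000 = −52658; condensed water 100 °C→T: 97.39(T − 100); original water: 6144.6(T − 39.1)
6242 T = 52658 + 9739.4 + 240254 = 302651
T ≈ 48.49 °C, under the boiling point, so the assumption holds.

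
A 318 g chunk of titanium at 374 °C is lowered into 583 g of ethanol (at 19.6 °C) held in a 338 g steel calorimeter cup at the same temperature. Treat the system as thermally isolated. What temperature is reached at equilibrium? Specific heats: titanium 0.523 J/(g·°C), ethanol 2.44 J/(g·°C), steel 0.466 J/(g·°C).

T_f ≈ 53.4 °C

Net heat exchanged in the isolated system is zero:
318·0.523·(T − 374) + 583·2.44·(T − 19.6) + 338·0.466·(T − 19.6) = 0
1746.3 T = 93170
T ≈ 53.35 °C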